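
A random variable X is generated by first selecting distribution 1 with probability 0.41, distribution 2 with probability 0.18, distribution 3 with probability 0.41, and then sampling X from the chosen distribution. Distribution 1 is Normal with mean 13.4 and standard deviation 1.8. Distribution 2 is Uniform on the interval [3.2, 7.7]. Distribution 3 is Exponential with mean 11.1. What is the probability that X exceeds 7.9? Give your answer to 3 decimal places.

Conditional on each component, P(X > 7.9): 1: 0.998877; 2: 0; 3: 0.490803.
By total probability, P(X > 7.9) = 0.41·0.998877 + 0.18·0 + 0.41·0.490803 = 0.610769.

0.611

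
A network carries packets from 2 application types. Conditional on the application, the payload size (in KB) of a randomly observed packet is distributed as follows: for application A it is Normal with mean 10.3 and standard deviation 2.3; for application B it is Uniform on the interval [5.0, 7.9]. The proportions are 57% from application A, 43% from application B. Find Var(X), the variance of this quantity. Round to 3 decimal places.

6.950

Per component, A: μ=10.3, E[X²]=111.38; B: μ=6.45, E[X²]=42.3033.
E[X] = 0.57·10.3 + 0.43·6.45 = 8.6445.
E[X²] = 0.57·111.38 + 0.43·42.3033 = 81.677.
Var(X) = E[X²] − (E[X])² = 81.677 − 74.7274 = 6.94965.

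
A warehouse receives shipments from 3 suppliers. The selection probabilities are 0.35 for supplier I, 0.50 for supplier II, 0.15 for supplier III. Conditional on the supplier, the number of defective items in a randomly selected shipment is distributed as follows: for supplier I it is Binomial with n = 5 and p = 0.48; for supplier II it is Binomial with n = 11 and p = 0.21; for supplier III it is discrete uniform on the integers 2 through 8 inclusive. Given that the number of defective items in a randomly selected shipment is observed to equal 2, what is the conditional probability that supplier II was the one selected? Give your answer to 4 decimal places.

0.5188

Likelihoods P(X=2 | ·): I: 0.323961; II: 0.2907; III: 0.142857.
Posterior ∝ prior × likelihood. Numerator for II: 0.5·0.2907 = 0.14535.
Normalizing constant: 0.35·0.323961 + 0.5·0.2907 + 0.15·0.142857 = 0.280165.
P(II | observation) = 0.14535 / 0.280165 = 0.518802.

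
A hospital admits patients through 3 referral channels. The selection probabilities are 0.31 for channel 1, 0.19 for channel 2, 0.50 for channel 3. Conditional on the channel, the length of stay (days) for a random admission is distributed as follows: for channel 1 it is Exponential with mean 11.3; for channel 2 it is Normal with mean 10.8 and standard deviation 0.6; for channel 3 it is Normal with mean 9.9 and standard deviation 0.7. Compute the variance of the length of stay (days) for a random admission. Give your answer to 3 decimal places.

40.293

Per component, 1: μ=11.3, E[X²]=255.38; 2: μ=10.8, E[X²]=117; 3: μ=9.9, E[X²]=98.5.
E[X] = 0.31·11.3 + 0.19·10.8 + 0.5·9.9 = 10.505.
E[X²] = 0.31·255.38 + 0.19·117 + 0.5·98.5 = 150.648.
Var(X) = E[X²] − (E[X])² = 150.648 − 110.355 = 40.2928.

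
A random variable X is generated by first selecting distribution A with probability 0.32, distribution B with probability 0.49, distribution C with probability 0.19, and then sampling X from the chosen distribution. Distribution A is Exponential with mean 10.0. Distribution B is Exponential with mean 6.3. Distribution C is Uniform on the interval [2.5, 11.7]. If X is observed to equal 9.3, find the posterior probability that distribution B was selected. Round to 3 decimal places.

Likelihoods f(9.3 | ·): A: 0.0394554; B: 0.0362709; C: 0.108696.
Posterior ∝ prior × likelihood. Numerator for B: 0.49·0.0362709 = 0.0177727.
Normalizing constant: 0.32·0.0394554 + 0.49·0.0362709 + 0.19·0.108696 = 0.0510506.
P(B | observation) = 0.0177727 / 0.0510506 = 0.348139.

0.348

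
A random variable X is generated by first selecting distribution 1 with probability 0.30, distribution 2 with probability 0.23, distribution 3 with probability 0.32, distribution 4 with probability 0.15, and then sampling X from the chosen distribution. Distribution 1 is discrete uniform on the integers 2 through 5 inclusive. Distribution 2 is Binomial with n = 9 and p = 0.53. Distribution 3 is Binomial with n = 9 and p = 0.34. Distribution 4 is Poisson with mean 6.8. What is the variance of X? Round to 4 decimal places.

4.2056

Per component, 1: μ=3.5, E[X²]=13.5; 2: μ=4.77, E[X²]=24.9948; 3: μ=3.06, E[X²]=11.3832; 4: μ=6.8, E[X²]=53.04.
E[X] = 0.3·3.5 + 0.23·4.77 + 0.32·3.06 + 0.15·6.8 = 4.1463.
E[X²] = 0.3·13.5 + 0.23·24.9948 + 0.32·11.3832 + 0.15·53.04 = 21.3974.
Var(X) = E[X²] − (E[X])² = 21.3974 − 17.1918 = 4.20562.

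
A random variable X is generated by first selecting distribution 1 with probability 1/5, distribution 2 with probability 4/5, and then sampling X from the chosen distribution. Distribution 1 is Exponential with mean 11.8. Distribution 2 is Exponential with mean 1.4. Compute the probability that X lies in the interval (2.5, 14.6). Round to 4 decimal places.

Conditional on each component, P(2.5 < X < 14.6): 1: 0.518904; 2: 0.167648.
By total probability, P(2.5 < X < 14.6) = 0.2·0.518904 + 0.8·0.167648 = 0.237899.

0.2379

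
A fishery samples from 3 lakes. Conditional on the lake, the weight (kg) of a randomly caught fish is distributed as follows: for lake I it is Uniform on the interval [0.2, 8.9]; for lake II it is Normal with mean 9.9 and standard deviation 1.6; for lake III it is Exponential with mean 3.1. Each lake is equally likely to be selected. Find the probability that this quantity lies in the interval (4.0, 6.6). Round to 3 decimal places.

0.158

Conditional on each lake, P(4.0 < X < 6.6): I: 0.298851; II: 0.0194668; III: 0.15623.
By total probability, P(4.0 < X < 6.6) = 0.333333·0.298851 + 0.333333·0.0194668 + 0.333333·0.15623 = 0.158182.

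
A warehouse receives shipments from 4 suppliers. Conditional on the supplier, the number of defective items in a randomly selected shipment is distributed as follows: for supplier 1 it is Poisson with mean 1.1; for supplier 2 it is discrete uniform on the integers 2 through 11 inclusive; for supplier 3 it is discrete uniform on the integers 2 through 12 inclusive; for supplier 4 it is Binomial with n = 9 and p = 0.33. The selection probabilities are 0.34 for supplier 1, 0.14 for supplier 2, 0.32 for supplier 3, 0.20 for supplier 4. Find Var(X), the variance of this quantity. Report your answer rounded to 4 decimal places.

Per component, 1: μ=1.1, E[X²]=2.31; 2: μ=6.5, E[X²]=50.5; 3: μ=7, E[X²]=59; 4: μ=2.97, E[X²]=10.8108.
E[X] = 0.34·1.1 + 0.14·6.5 + 0.32·7 + 0.2·2.97 = 4.118.
E[X²] = 0.34·2.31 + 0.14·50.5 + 0.32·59 + 0.2·10.8108 = 28.8976.
Var(X) = E[X²] − (E[X])² = 28.8976 − 16.9579 = 11.9396.

11.9396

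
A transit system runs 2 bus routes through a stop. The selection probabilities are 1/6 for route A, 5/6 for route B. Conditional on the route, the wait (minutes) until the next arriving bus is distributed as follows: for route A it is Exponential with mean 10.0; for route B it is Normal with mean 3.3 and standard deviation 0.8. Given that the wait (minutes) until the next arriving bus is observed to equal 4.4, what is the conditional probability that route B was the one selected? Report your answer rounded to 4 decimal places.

Likelihoods f(4.4 | ·): A: 0.0644036; B: 0.193765.
Posterior ∝ prior × likelihood. Numerator for B: 0.833333·0.193765 = 0.161471.
Normalizing constant: 0.166667·0.0644036 + 0.833333·0.193765 = 0.172205.
P(B | observation) = 0.161471 / 0.172205 = 0.937668.

0.9377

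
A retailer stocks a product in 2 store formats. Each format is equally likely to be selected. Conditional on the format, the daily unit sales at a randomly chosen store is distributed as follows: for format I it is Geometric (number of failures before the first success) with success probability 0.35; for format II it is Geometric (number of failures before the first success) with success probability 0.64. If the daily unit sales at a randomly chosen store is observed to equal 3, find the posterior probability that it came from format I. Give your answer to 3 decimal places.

Likelihoods P(X=3 | ·): I: 0.0961188; II: 0.0298598.
Posterior ∝ prior × likelihood. Numerator for I: 0.5·0.0961188 = 0.0480594.
Normalizing constant: 0.5·0.0961188 + 0.5·0.0298598 = 0.0629893.
P(I | observation) = 0.0480594 / 0.0629893 = 0.762977.

0.763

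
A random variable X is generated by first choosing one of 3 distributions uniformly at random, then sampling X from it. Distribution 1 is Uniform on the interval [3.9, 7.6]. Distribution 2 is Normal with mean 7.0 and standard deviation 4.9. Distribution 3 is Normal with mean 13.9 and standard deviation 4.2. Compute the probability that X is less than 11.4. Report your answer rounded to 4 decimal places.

0.6971

Conditional on each component, P(X < 11.4): 1: 1; 2: 0.815396; 3: 0.275842.
By total probability, P(X < 11.4) = 0.333333·1 + 0.333333·0.815396 + 0.333333·0.275842 = 0.69708.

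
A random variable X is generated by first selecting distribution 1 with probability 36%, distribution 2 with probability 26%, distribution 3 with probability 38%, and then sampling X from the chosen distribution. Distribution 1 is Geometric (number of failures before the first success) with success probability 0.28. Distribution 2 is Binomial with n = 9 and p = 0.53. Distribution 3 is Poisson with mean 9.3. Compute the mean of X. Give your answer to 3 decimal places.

5.700

Component means — 1: 2.57143; 2: 4.77; 3: 9.3.
E[X] = 0.36·2.57143 + 0.26·4.77 + 0.38·9.3 = 5.69991.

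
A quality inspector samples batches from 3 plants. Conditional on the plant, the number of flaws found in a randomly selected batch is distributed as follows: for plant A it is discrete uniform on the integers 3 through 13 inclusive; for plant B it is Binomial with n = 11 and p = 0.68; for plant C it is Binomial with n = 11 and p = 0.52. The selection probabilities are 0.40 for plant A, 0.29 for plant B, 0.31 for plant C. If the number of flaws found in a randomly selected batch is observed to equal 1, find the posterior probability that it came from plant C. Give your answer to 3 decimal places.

Likelihoods P(X=1 | ·): A: 0; B: 8.42173e-05; C: 0.00371371.
Posterior ∝ prior × likelihood. Numerator for C: 0.31·0.00371371 = 0.00115125.
Normalizing constant: 0.4·0 + 0.29·8.42173e-05 + 0.31·0.00371371 = 0.00117567.
P(C | observation) = 0.00115125 / 0.00117567 = 0.979226.

0.979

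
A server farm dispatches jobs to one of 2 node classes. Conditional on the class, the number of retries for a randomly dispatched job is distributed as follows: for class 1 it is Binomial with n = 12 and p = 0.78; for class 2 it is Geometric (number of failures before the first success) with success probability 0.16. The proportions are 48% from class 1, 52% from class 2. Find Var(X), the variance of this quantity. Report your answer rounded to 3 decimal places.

22.267

Per component, 1: μ=9.36, E[X²]=89.6688; 2: μ=5.25, E[X²]=60.375.
E[X] = 0.48·9.36 + 0.52·5.25 = 7.2228.
E[X²] = 0.48·89.6688 + 0.52·60.375 = 74.436.
Var(X) = E[X²] − (E[X])² = 74.436 − 52.1688 = 22.2672.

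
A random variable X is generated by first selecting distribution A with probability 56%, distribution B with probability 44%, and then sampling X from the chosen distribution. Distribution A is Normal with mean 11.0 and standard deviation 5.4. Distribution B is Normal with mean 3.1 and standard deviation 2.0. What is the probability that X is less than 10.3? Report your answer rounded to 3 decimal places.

0.691

Conditional on each component, P(X < 10.3): A: 0.44843; B: 0.999841.
By total probability, P(X < 10.3) = 0.56·0.44843 + 0.44·0.999841 = 0.691051.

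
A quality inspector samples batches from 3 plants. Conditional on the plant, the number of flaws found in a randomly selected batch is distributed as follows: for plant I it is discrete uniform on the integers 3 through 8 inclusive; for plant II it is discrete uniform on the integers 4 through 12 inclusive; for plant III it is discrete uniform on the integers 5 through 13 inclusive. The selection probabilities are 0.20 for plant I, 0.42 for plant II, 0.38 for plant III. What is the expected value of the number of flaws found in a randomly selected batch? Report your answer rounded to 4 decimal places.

Component means — I: 5.5; II: 8; III: 9.
E[X] = 0.2·5.5 + 0.42·8 + 0.38·9 = 7.88.

7.8800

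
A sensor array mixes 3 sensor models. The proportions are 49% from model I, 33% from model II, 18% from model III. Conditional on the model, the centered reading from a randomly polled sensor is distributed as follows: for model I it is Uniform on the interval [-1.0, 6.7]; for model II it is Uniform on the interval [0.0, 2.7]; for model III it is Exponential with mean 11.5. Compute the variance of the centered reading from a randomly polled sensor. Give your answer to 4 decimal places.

Per component, I: μ=2.85, E[X²]=13.0633; II: μ=1.35, E[X²]=2.43; III: μ=11.5, E[X²]=264.5.
E[X] = 0.49·2.85 + 0.33·1.35 + 0.18·11.5 = 3.912.
E[X²] = 0.49·13.0633 + 0.33·2.43 + 0.18·264.5 = 54.8129.
Var(X) = E[X²] − (E[X])² = 54.8129 − 15.3037 = 39.5092.

39.5092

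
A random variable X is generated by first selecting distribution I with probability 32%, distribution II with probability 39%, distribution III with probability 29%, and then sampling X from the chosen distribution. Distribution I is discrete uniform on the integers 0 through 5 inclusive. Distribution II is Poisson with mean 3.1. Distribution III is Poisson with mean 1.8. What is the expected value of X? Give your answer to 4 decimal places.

Component means — I: 2.5; II: 3.1; III: 1.8.
E[X] = 0.32·2.5 + 0.39·3.1 + 0.29·1.8 = 2.531.

2.5310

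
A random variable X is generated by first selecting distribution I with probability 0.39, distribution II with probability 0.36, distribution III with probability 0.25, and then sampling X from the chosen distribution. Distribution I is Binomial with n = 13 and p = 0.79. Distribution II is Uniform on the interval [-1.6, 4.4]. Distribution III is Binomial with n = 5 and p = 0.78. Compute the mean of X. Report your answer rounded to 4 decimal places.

Component means — I: 10.27; II: 1.4; III: 3.9.
E[X] = 0.39·10.27 + 0.36·1.4 + 0.25·3.9 = 5.4843.

5.4843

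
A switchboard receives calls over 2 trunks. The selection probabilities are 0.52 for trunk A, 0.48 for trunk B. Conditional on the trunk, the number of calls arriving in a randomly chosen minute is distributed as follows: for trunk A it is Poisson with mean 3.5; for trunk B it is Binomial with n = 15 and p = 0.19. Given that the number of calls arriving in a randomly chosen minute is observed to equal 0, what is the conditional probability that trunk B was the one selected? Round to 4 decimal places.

0.5644

Likelihoods P(X=0 | ·): A: 0.0301974; B: 0.0423912.
Posterior ∝ prior × likelihood. Numerator for B: 0.48·0.0423912 = 0.0203478.
Normalizing constant: 0.52·0.0301974 + 0.48·0.0423912 = 0.0360504.
P(B | observation) = 0.0203478 / 0.0360504 = 0.564425.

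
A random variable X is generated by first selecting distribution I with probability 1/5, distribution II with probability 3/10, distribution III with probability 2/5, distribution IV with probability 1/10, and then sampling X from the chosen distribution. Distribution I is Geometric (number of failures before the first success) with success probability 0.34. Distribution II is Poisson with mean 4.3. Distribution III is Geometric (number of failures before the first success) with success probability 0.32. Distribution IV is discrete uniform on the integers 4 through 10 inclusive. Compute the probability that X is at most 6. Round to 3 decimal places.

Conditional on each component, P(X ≤ 6): I: 0.945448; II: 0.85579; III: 0.93277; IV: 0.428571.
By total probability, P(X ≤ 6) = 0.2·0.945448 + 0.3·0.85579 + 0.4·0.93277 + 0.1·0.428571 = 0.861792.

0.862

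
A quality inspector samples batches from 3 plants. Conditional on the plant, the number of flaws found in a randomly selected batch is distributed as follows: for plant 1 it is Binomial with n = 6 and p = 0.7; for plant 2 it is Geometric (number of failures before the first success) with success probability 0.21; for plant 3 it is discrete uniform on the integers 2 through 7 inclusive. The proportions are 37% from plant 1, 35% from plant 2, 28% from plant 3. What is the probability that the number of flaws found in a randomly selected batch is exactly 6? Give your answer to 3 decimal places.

Conditional on each plant, P(X = 6): 1: 0.117649; 2: 0.0510484; 3: 0.166667.
By total probability, P(X = 6) = 0.37·0.117649 + 0.35·0.0510484 + 0.28·0.166667 = 0.108064.

0.108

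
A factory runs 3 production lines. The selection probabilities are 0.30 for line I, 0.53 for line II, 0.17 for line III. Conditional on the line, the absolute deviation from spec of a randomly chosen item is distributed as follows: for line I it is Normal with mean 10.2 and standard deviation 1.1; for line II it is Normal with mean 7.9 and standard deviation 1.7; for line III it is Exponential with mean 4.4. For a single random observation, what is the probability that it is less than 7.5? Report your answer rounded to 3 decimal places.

Conditional on each line, P(X < 7.5): I: 0.00705314; II: 0.40699; III: 0.818145.
By total probability, P(X < 7.5) = 0.3·0.00705314 + 0.53·0.40699 + 0.17·0.818145 = 0.356905.

0.357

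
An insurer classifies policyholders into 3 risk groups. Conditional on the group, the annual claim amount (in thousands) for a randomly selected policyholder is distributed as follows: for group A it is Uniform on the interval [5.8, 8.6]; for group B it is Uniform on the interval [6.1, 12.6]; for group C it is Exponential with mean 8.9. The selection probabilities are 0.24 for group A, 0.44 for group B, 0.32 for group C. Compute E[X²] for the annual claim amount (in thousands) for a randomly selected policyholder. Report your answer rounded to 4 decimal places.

103.3079

For each component E[X²] = Var + (mean)², giving A: 52.4933; B: 90.9433; C: 158.42.
Overall E[X²] = 0.24·52.4933 + 0.44·90.9433 + 0.32·158.42 = 103.308.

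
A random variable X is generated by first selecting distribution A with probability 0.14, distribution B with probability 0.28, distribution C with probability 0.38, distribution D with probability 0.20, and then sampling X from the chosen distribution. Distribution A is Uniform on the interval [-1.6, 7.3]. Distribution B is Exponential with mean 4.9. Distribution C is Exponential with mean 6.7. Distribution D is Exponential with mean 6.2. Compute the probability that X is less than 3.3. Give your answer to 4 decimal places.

Conditional on each component, P(X < 3.3): A: 0.550562; B: 0.490064; C: 0.388926; D: 0.412723.
By total probability, P(X < 3.3) = 0.14·0.550562 + 0.28·0.490064 + 0.38·0.388926 + 0.2·0.412723 = 0.444633.

0.4446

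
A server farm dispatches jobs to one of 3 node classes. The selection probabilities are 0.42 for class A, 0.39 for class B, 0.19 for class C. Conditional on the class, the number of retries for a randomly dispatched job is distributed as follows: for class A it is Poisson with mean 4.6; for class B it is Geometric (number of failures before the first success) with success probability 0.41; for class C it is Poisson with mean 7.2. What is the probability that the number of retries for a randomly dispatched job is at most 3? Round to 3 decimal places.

0.493

Conditional on each class, P(X ≤ 3): A: 0.325706; B: 0.878826; C: 0.0719171.
By total probability, P(X ≤ 3) = 0.42·0.325706 + 0.39·0.878826 + 0.19·0.0719171 = 0.493203.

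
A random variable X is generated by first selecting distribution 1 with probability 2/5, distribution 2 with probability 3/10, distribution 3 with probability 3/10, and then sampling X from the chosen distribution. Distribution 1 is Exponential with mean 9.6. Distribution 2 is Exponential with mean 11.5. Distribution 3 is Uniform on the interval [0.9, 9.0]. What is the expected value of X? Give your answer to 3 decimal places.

8.775

Component means — 1: 9.6; 2: 11.5; 3: 4.95.
E[X] = 0.4·9.6 + 0.3·11.5 + 0.3·4.95 = 8.775.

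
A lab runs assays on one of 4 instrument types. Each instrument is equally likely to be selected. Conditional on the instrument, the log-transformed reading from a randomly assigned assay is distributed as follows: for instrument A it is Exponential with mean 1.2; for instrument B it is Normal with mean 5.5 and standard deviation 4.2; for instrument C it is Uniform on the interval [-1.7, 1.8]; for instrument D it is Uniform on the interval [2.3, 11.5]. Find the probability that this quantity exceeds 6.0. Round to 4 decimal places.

Conditional on each instrument, P(X > 6.0): A: 0.00673795; B: 0.452619; C: 0; D: 0.597826.
By total probability, P(X > 6.0) = 0.25·0.00673795 + 0.25·0.452619 + 0.25·0 + 0.25·0.597826 = 0.264296.

0.2643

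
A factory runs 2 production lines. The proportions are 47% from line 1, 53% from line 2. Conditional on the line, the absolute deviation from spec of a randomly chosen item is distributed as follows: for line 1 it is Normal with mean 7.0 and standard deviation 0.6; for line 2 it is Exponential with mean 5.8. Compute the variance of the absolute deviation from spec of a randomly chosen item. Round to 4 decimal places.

18.3571

Per component, 1: μ=7, E[X²]=49.36; 2: μ=5.8, E[X²]=67.28.
E[X] = 0.47·7 + 0.53·5.8 = 6.364.
E[X²] = 0.47·49.36 + 0.53·67.28 = 58.8576.
Var(X) = E[X²] − (E[X])² = 58.8576 − 40.5005 = 18.3571.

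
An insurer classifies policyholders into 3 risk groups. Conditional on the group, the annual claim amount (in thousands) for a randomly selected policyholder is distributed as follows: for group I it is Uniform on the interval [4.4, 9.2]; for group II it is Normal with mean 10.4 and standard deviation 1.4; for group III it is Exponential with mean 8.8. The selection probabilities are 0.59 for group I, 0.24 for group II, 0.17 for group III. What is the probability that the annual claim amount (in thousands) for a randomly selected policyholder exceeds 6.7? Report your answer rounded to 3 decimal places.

0.626

Conditional on each group, P(X > 6.7): I: 0.520833; II: 0.99589; III: 0.467029.
By total probability, P(X > 6.7) = 0.59·0.520833 + 0.24·0.99589 + 0.17·0.467029 = 0.6257.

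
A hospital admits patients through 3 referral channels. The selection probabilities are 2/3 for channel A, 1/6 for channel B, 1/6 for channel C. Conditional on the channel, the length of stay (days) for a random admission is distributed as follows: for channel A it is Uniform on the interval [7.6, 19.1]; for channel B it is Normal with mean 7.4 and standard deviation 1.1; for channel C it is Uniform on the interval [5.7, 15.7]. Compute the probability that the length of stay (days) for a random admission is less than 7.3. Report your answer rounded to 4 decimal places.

Conditional on each channel, P(X < 7.3): A: 0; B: 0.463782; C: 0.16.
By total probability, P(X < 7.3) = 0.666667·0 + 0.166667·0.463782 + 0.166667·0.16 = 0.103964.

0.1040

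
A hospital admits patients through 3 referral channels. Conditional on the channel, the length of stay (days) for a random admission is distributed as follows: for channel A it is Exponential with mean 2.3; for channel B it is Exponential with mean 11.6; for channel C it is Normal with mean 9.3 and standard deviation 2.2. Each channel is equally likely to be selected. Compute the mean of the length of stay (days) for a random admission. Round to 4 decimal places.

7.7333

Component means — A: 2.3; B: 11.6; C: 9.3.
E[X] = 0.333333·2.3 + 0.333333·11.6 + 0.333333·9.3 = 7.73333.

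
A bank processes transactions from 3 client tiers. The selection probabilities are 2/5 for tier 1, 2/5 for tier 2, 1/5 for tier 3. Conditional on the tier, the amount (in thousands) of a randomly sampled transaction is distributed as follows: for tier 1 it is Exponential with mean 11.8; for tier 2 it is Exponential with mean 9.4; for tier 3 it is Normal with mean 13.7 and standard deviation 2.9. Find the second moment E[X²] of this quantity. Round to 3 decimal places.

221.300

For each component E[X²] = Var + (mean)², giving 1: 278.48; 2: 176.72; 3: 196.1.
Overall E[X²] = 0.4·278.48 + 0.4·176.72 + 0.2·196.1 = 221.3.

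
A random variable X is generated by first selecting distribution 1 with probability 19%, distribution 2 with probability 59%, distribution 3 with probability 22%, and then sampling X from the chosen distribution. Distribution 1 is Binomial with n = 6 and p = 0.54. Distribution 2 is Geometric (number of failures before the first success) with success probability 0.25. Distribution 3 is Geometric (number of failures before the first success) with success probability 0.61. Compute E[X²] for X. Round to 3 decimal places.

For each component E[X²] = Var + (mean)², giving 1: 11.988; 2: 21; 3: 1.45687.
Overall E[X²] = 0.19·11.988 + 0.59·21 + 0.22·1.45687 = 14.9882.

14.988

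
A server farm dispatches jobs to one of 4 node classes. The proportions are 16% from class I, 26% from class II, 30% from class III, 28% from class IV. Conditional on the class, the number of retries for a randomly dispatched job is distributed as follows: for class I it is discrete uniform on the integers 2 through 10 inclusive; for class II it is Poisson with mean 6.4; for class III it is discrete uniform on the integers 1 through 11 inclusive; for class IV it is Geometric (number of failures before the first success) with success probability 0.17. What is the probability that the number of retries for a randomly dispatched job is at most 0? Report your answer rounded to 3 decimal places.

Conditional on each class, P(X ≤ 0): I: 0; II: 0.00166156; III: 0; IV: 0.17.
By total probability, P(X ≤ 0) = 0.16·0 + 0.26·0.00166156 + 0.3·0 + 0.28·0.17 = 0.048032.

0.048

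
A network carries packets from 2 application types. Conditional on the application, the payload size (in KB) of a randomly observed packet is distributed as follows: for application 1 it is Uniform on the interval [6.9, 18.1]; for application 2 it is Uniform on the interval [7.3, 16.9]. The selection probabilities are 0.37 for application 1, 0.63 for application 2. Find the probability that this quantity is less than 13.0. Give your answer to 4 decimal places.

0.5756

Conditional on each application, P(X < 13.0): 1: 0.544643; 2: 0.59375.
By total probability, P(X < 13.0) = 0.37·0.544643 + 0.63·0.59375 = 0.57558.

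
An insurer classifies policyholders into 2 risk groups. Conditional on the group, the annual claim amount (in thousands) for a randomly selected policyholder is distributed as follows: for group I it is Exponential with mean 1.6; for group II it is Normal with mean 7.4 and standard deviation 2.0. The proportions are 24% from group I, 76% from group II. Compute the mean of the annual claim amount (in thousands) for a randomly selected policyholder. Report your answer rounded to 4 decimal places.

6.0080

Component means — I: 1.6; II: 7.4.
E[X] = 0.24·1.6 + 0.76·7.4 = 6.008.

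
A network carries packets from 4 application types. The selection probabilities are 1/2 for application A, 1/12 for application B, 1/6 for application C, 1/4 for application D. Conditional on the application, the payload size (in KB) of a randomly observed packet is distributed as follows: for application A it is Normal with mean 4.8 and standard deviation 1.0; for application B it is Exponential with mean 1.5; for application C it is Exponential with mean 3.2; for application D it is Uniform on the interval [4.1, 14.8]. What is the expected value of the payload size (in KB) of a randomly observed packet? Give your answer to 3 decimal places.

5.421

Component means — A: 4.8; B: 1.5; C: 3.2; D: 9.45.
E[X] = 0.5·4.8 + 0.0833333·1.5 + 0.166667·3.2 + 0.25·9.45 = 5.42083.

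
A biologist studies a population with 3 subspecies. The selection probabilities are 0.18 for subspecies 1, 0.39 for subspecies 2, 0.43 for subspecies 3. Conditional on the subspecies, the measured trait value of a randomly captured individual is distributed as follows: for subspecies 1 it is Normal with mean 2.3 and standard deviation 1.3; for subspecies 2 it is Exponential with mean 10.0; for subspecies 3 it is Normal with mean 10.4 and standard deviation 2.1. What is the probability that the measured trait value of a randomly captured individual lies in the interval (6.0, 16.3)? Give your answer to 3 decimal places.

0.559

Conditional on each subspecies, P(6.0 < X < 16.3): 1: 0.00221254; 2: 0.352882; 3: 0.979444.
By total probability, P(6.0 < X < 16.3) = 0.18·0.00221254 + 0.39·0.352882 + 0.43·0.979444 = 0.559183.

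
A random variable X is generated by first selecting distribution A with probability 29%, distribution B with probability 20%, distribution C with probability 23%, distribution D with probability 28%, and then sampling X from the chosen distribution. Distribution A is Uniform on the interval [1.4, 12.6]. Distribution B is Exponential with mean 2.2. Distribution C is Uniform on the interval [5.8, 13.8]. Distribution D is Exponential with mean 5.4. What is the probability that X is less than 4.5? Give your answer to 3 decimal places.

Conditional on each component, P(X < 4.5): A: 0.276786; B: 0.870679; C: 0; D: 0.565402.
By total probability, P(X < 4.5) = 0.29·0.276786 + 0.2·0.870679 + 0.23·0 + 0.28·0.565402 = 0.412716.

0.413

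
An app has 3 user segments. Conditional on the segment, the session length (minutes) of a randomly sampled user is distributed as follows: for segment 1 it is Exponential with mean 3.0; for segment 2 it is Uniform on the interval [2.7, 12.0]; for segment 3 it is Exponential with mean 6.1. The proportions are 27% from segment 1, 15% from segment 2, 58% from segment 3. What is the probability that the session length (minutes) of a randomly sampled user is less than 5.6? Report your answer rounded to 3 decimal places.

0.623

Conditional on each segment, P(X < 5.6): 1: 0.845362; 2: 0.311828; 3: 0.600696.
By total probability, P(X < 5.6) = 0.27·0.845362 + 0.15·0.311828 + 0.58·0.600696 = 0.623426.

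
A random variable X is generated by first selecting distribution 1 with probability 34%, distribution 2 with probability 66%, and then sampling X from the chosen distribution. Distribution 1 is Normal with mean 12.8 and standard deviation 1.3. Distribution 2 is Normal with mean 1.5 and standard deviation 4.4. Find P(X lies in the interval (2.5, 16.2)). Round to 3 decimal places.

Conditional on each component, P(2.5 < X < 16.2): 1: 0.995544; 2: 0.409688.
By total probability, P(2.5 < X < 16.2) = 0.34·0.995544 + 0.66·0.409688 = 0.608879.

0.609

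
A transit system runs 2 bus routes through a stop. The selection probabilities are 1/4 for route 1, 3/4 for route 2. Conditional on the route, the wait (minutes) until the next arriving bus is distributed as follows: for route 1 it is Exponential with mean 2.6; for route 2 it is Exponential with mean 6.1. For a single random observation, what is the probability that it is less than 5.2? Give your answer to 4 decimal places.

0.6464

Conditional on each route, P(X < 5.2): 1: 0.864665; 2: 0.573635.
By total probability, P(X < 5.2) = 0.25·0.864665 + 0.75·0.573635 = 0.646392.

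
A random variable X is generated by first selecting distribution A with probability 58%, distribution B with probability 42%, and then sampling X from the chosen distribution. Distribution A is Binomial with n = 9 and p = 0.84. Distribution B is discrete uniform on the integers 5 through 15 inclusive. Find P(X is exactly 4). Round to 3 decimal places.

Conditional on each component, P(X = 4): A: 0.00657791; B: 0.
By total probability, P(X = 4) = 0.58·0.00657791 + 0.42·0 = 0.00381518.

0.004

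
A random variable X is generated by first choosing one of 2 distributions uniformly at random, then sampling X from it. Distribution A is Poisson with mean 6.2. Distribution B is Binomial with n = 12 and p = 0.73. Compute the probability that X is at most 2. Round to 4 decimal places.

0.0268

Conditional on each component, P(X ≤ 2): A: 0.0536176; B: 7.74346e-05.
By total probability, P(X ≤ 2) = 0.5·0.0536176 + 0.5·7.74346e-05 = 0.0268475.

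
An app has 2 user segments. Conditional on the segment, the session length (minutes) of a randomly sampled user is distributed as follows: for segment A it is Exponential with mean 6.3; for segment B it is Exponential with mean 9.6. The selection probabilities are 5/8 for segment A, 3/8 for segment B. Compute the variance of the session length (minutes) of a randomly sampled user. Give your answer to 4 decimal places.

Per component, A: μ=6.3, E[X²]=79.38; B: μ=9.6, E[X²]=184.32.
E[X] = 0.625·6.3 + 0.375·9.6 = 7.5375.
E[X²] = 0.625·79.38 + 0.375·184.32 = 118.733.
Var(X) = E[X²] − (E[X])² = 118.733 − 56.8139 = 61.9186.

61.9186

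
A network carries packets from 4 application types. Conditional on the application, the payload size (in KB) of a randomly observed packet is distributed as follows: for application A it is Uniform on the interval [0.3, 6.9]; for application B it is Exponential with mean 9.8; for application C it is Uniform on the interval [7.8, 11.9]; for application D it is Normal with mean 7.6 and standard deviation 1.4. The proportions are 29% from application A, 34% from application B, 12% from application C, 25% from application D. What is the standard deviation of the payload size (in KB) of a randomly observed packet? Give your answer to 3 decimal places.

Per component, A: μ=3.6, E[X²]=16.59; B: μ=9.8, E[X²]=192.08; C: μ=9.85, E[X²]=98.4233; D: μ=7.6, E[X²]=59.72.
E[X] = 0.29·3.6 + 0.34·9.8 + 0.12·9.85 + 0.25·7.6 = 7.458.
E[X²] = 0.29·16.59 + 0.34·192.08 + 0.12·98.4233 + 0.25·59.72 = 96.8591.
Var(X) = E[X²] − (E[X])² = 96.8591 − 55.6218 = 41.2373.
SD(X) = √41.2373 = 6.42163.

6.422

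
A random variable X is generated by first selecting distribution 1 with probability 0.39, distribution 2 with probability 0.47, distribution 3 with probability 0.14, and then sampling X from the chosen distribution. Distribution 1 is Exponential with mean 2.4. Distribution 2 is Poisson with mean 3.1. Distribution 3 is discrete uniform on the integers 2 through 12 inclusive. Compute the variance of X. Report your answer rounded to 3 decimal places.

Per component, 1: μ=2.4, E[X²]=11.52; 2: μ=3.1, E[X²]=12.71; 3: μ=7, E[X²]=59.
E[X] = 0.39·2.4 + 0.47·3.1 + 0.14·7 = 3.373.
E[X²] = 0.39·11.52 + 0.47·12.71 + 0.14·59 = 18.7265.
Var(X) = E[X²] − (E[X])² = 18.7265 − 11.3771 = 7.34937.

7.349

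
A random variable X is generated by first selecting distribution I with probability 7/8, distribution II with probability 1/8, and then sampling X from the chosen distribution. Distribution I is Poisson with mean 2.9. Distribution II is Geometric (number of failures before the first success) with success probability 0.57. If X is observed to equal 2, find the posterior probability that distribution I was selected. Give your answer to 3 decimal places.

Likelihoods P(X=2 | ·): I: 0.231373; II: 0.105393.
Posterior ∝ prior × likelihood. Numerator for I: 0.875·0.231373 = 0.202451.
Normalizing constant: 0.875·0.231373 + 0.125·0.105393 = 0.215625.
P(I | observation) = 0.202451 / 0.215625 = 0.938903.

0.939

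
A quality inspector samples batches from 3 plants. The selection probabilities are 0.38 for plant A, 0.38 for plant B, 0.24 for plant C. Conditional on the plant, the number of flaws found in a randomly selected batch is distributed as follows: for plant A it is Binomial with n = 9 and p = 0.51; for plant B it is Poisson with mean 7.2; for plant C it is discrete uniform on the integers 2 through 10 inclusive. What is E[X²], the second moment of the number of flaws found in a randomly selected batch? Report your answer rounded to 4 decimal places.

41.5357

For each component E[X²] = Var + (mean)², giving A: 23.3172; B: 59.04; C: 42.6667.
Overall E[X²] = 0.38·23.3172 + 0.38·59.04 + 0.24·42.6667 = 41.5357.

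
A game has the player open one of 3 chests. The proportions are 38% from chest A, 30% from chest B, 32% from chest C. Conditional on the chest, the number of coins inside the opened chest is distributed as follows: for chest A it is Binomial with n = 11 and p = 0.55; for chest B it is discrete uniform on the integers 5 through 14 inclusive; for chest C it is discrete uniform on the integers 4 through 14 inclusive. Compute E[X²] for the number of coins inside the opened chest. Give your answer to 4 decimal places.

73.6135

For each component E[X²] = Var + (mean)², giving A: 39.325; B: 98.5; C: 91.
Overall E[X²] = 0.38·39.325 + 0.3·98.5 + 0.32·91 = 73.6135.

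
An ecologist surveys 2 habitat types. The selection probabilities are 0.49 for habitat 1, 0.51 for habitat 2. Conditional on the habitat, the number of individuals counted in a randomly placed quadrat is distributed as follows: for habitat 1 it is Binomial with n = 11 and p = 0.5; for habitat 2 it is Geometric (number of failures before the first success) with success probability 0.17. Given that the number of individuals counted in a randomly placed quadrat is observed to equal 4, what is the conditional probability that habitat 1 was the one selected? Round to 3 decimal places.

0.657

Likelihoods P(X=4 | ·): 1: 0.161133; 2: 0.0806791.
Posterior ∝ prior × likelihood. Numerator for 1: 0.49·0.161133 = 0.0789551.
Normalizing constant: 0.49·0.161133 + 0.51·0.0806791 = 0.120101.
P(1 | observation) = 0.0789551 / 0.120101 = 0.657403.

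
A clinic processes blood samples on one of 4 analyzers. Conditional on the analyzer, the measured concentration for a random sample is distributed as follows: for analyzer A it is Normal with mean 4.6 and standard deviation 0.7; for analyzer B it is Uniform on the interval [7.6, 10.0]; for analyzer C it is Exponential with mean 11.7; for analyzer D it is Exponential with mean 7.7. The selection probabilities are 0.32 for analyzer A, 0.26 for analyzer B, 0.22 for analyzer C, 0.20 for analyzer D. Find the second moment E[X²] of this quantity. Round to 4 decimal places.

For each component E[X²] = Var + (mean)², giving A: 21.65; B: 77.92; C: 273.78; D: 118.58.
Overall E[X²] = 0.32·21.65 + 0.26·77.92 + 0.22·273.78 + 0.2·118.58 = 111.135.

111.1348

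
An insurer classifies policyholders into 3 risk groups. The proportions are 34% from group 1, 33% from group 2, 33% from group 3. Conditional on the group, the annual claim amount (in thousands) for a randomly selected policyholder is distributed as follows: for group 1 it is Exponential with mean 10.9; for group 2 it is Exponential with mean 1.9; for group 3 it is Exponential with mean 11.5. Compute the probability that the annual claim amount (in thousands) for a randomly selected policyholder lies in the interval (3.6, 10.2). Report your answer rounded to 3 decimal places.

Conditional on each group, P(3.6 < X < 10.2): 1: 0.326446; 2: 0.145696; 3: 0.319311.
By total probability, P(3.6 < X < 10.2) = 0.34·0.326446 + 0.33·0.145696 + 0.33·0.319311 = 0.264444.

0.264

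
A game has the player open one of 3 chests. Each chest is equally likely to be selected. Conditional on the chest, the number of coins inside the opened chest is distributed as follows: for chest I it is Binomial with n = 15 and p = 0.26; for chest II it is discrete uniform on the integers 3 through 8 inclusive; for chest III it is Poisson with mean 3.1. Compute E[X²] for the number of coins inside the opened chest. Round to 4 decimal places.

For each component E[X²] = Var + (mean)², giving I: 18.096; II: 33.1667; III: 12.71.
Overall E[X²] = 0.333333·18.096 + 0.333333·33.1667 + 0.333333·12.71 = 21.3242.

21.3242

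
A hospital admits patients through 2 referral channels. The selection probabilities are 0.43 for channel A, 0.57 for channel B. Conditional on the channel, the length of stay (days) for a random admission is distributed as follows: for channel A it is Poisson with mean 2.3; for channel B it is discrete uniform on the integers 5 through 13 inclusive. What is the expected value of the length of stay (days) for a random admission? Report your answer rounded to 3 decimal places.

6.119

Component means — A: 2.3; B: 9.
E[X] = 0.43·2.3 + 0.57·9 = 6.119.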